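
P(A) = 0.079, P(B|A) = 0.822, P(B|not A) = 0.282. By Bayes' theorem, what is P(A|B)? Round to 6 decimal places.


P(A|B) = P(B|A)*P(A) / P(B), P(B) = P(B|A)*P(A) + P(B|not A)*P(not A)
P(B|A)*P(A) = 0.822 * 0.079 = 0.064938
P(B|not A)*P(not A) = 0.282 * 0.921 = 0.259722
P(B) = 0.064938 + 0.259722 = 0.32466
P(A|B) = 0.064938 / 0.32466 ≈ 0.20001848

0.200018


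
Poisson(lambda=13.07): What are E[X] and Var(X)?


E[X] = Var(X) = lambda = 13.07

13.07, 13.07


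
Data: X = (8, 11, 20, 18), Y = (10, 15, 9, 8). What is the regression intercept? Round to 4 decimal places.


a = ybar - b*xbar, where b = sum((xi-xbar)(yi-ybar)) / sum((xi-xbar)^2)
n = 4, xbar = 57/4 = 14.25, ybar = 42/4 = 10.5
Sxy = sum((xi-xbar)(yi-ybar)) = -29.5
Sxx = sum((xi-xbar)^2) = 96.75
b = Sxy / Sxx = -118/387 ≈ -0.304910
a = 10.5 - (-0.304910) * 14.25 = 1915/129 ≈ 14.844961

14.8450


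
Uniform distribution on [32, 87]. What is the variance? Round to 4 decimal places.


Var = (b-a)^2 / 12
(b-a)^2 = (87 - 32)^2 = 3025
Var = 3025/12 ≈ 252.083333

252.0833


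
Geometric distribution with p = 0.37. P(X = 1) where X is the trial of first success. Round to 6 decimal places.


P = (1-p)^(k-1) * p
(1-p)^(k-1) = 0.63^0 = 1
P = 1 * 0.37 = 0.37

0.370000


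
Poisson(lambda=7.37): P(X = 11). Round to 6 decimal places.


P = e^(-lam) * lam^k / k!
e^(-7.37) ≈ 0.0006298682
lam^k = 7.37^11 ≈ 3484515225.105989
k! = 11! = 39916800
P = 0.0006298682 * 3484515225.105989 / 39916800 ≈ 0.054984

0.054984


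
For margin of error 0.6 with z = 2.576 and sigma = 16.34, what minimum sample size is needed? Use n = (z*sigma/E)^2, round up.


z*sigma/E = 2.576 * 16.34 / 0.6 = 131537/1875 ≈ 70.153067
(z*sigma/E)^2 ≈ 4921.452763
round up: n = 4922

4922


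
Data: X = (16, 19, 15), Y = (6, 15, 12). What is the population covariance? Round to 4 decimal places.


Cov = (1/n)*sum((xi-xbar)(yi-ybar))
n = 3, xbar = 50/3 ≈ 16.666667, ybar = 33/3 = 11
sum((xi-xbar)(yi-ybar)) = 11
Cov = 11 / 3 = 11/3 ≈ 3.666667

3.6667


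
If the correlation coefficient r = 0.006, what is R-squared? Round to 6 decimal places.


R^2 = r^2 = (0.006)^2 = 0.000036

0.000036


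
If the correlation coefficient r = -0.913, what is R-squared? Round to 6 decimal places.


R^2 = r^2 = (-0.913)^2 = 0.833569

0.833569


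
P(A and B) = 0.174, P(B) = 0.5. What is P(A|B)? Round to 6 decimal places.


P(A|B) = P(A and B) / P(B) = 0.174 / 0.5 = 0.348

0.348000


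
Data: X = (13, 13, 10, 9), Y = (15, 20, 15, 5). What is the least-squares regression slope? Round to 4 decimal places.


b = sum((xi-xbar)(yi-ybar)) / sum((xi-xbar)^2)
n = 4, xbar = 45/4 = 11.25, ybar = 55/4 = 13.75
Sxy = sum((xi-xbar)(yi-ybar)) = 31.25
Sxx = sum((xi-xbar)^2) = 12.75
b = Sxy / Sxx = 125/51 ≈ 2.450980

2.4510


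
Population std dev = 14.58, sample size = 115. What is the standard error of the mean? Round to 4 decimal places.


SE = sigma / sqrt(n)
sqrt(115) ≈ 10.723805
SE = 14.58 / 10.723805 ≈ 1.359592

1.3596


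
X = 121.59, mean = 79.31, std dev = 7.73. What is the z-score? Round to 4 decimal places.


z = (X - mu) / sigma
X - mu = 121.59 - 79.31 = 42.28
z = 42.28 / 7.73 = 4228/773 ≈ 5.469599

5.4696


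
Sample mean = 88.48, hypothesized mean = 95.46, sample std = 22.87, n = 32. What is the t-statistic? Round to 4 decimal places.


t = (xbar - mu0) / (s/sqrt(n))
xbar - mu0 = 88.48 - 95.46 = -6.98
sqrt(32) ≈ 5.65685425
s/sqrt(n) = 22.87 / 5.65685425 ≈ 4.04288302
t = -6.98 / 4.04288302 ≈ -1.726491

-1.7265


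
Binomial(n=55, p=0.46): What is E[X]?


E[X] = n*p = 55 * 0.46 = 25.3

25.3


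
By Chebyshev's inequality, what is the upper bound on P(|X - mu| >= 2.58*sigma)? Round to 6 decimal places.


P <= 1/k^2
k^2 = 2.58^2 = 6.6564
1/k^2 = 1 / 6.6564 ≈ 0.15023136

0.150231


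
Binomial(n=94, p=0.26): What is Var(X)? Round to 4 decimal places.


Var = n*p*(1-p) = 94 * 0.26 * 0.74 = 18.0856

18.0856


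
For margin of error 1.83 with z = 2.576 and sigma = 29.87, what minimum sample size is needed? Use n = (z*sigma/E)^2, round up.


z*sigma/E = 2.576 * 29.87 / 1.83 ≈ 42.046514
(z*sigma/E)^2 ≈ 1767.909311
round up: n = 1768

1768


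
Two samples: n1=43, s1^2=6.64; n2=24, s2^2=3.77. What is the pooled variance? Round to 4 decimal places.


sp^2 = ((n1-1)*s1^2 + (n2-1)*s2^2)/(n1+n2-2)
(n1-1)*s1^2 = 42 * 6.64 = 278.88
(n2-1)*s2^2 = 23 * 3.77 = 86.71
numerator = 278.88 + 86.71 = 365.59
n1+n2-2 = 65
sp^2 = 365.59 / 65 = 36559/6500 ≈ 5.624462

5.6245


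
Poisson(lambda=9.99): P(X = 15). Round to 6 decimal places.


P = e^(-lam) * lam^k / k!
e^(-9.99) ≈ 0.00004585621
lam^k = 9.99^15 ≈ 985104546362001.998571
k! = 15! = 1307674368000
P = 0.00004585621 * 985104546362001.998571 / 1307674368000 ≈ 0.034545

0.034545


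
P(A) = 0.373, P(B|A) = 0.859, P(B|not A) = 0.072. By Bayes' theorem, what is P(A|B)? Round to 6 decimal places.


P(A|B) = P(B|A)*P(A) / P(B), P(B) = P(B|A)*P(A) + P(B|not A)*P(not A)
P(B|A)*P(A) = 0.859 * 0.373 = 0.320407
P(B|not A)*P(not A) = 0.072 * 0.627 = 0.045144
P(B) = 0.320407 + 0.045144 = 0.365551
P(A|B) = 0.320407 / 0.365551 ≈ 0.87650424

0.876504


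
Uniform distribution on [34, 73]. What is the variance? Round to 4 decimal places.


Var = (b-a)^2 / 12
(b-a)^2 = (73 - 34)^2 = 1521
Var = 1521/12 = 126.75

126.7500


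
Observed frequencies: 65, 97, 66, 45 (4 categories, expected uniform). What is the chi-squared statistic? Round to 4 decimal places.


chi2 = sum((O-E)^2/E), E = total/4
total = 273, E = 273/4 = 68.25
(65 - 68.25)^2 / 68.25 = 10.5625 / 68.25 = 13/84 ≈ 0.154762
(97 - 68.25)^2 / 68.25 = 826.5625 / 68.25 = 13225/1092 ≈ 12.110806
(66 - 68.25)^2 / 68.25 = 5.0625 / 68.25 = 27/364 ≈ 0.074176
(45 - 68.25)^2 / 68.25 = 540.5625 / 68.25 = 2883/364 ≈ 7.920330
chi2 = 5531/273 ≈ 20.260073

20.2601


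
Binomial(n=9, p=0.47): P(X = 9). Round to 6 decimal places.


P = C(n,k) * p^k * (1-p)^(n-k)
C(9,9) = 1
p^k = 0.47^9 ≈ 0.001119130
(1-p)^(n-k) = 0.53^0 = 1
P = 1 * 0.001119130 * 1 ≈ 0.001119

0.001119


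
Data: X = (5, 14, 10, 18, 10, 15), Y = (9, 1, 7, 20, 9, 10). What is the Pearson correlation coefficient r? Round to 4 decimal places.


r = sum((xi-xbar)(yi-ybar)) / sqrt(sum((xi-xbar)^2) * sum((yi-ybar)^2))
n = 6, xbar = 72/6 = 12, ybar = 56/6 = 28/3 ≈ 9.333333
Sxy = sum((xi-xbar)(yi-ybar)) = 57
Sxx = sum((xi-xbar)^2) = 106
Syy = sum((yi-ybar)^2) = 568/3 ≈ 189.333333
sqrt(Sxx*Syy) ≈ 141.666275
r = Sxy / sqrt(Sxx*Syy) = 57 / 141.666275 ≈ 0.402354

0.4024


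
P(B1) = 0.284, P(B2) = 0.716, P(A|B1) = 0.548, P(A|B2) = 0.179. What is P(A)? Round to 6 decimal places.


P(A) = P(A|B1)*P(B1) + P(A|B2)*P(B2)
P(A|B1)*P(B1) = 0.548 * 0.284 = 0.155632
P(A|B2)*P(B2) = 0.179 * 0.716 = 0.128164
P(A) = 0.155632 + 0.128164 = 0.283796

0.283796


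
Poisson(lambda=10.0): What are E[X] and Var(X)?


E[X] = Var(X) = lambda = 10.0

10.0, 10.0


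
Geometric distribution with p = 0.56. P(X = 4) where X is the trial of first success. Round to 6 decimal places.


P = (1-p)^(k-1) * p
(1-p)^(k-1) = 0.44^3 = 0.085184
P = 0.085184 * 0.56 = 0.04770304

0.047703


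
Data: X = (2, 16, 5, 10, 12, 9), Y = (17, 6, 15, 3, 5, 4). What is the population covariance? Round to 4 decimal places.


Cov = (1/n)*sum((xi-xbar)(yi-ybar))
n = 6, xbar = 54/6 = 9, ybar = 50/6 = 25/3 ≈ 8.333333
sum((xi-xbar)(yi-ybar)) = -119
Cov = -119 / 6 = -119/6 ≈ -19.833333

-19.8333


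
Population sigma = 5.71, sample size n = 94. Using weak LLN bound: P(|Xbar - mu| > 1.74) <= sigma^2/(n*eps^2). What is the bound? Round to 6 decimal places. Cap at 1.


bound = min(1, sigma^2/(n*eps^2))
sigma^2 = 5.71^2 = 32.6041
n*eps^2 = 94 * 1.74^2 = 94 * 3.0276 = 284.5944
sigma^2/(n*eps^2) = 32.6041 / 284.5944 ≈ 0.11456339

0.114563


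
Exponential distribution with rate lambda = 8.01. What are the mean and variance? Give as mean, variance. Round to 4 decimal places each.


mean = 1/lam, var = 1/lam^2
mean = 1 / 8.01 = 100/801 ≈ 0.124844
lam^2 = 8.01^2 = 64.1601
var = 1 / 64.1601 ≈ 0.015586

0.1248, 0.0156


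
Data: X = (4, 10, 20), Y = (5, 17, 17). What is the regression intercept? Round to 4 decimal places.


a = ybar - b*xbar, where b = sum((xi-xbar)(yi-ybar)) / sum((xi-xbar)^2)
n = 3, xbar = 34/3 ≈ 11.333333, ybar = 39/3 = 13
Sxy = sum((xi-xbar)(yi-ybar)) = 88
Sxx = sum((xi-xbar)^2) = 392/3 ≈ 130.666667
b = Sxy / Sxx = 33/49 ≈ 0.673469
a = 13 - 0.673469 * 11.333333 = 263/49 ≈ 5.367347

5.3673


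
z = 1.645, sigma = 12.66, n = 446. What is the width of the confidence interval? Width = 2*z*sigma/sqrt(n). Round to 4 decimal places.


width = 2*z*sigma/sqrt(n)
2*z*sigma = 2 * 1.645 * 12.66 = 41.6514
sqrt(446) ≈ 21.118712
width = 41.6514 / 21.118712 ≈ 1.972251

1.9723


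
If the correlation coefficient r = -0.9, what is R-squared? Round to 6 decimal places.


R^2 = r^2 = (-0.9)^2 = 0.81

0.810000


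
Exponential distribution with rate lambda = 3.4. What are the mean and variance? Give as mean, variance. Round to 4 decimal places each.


mean = 1/lam, var = 1/lam^2
mean = 1 / 3.4 = 5/17 ≈ 0.294118
lam^2 = 3.4^2 = 11.56
var = 1 / 11.56 = 25/289 ≈ 0.086505

0.2941, 0.0865


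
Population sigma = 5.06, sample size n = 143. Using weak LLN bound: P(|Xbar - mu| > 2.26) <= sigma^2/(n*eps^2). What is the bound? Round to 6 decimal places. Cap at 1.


bound = min(1, sigma^2/(n*eps^2))
sigma^2 = 5.06^2 = 25.6036
n*eps^2 = 143 * 2.26^2 = 143 * 5.1076 = 730.3868
sigma^2/(n*eps^2) = 25.6036 / 730.3868 ≈ 0.03505485

0.035055


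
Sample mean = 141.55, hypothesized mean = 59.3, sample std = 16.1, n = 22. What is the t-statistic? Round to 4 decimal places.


t = (xbar - mu0) / (s/sqrt(n))
xbar - mu0 = 141.55 - 59.3 = 82.25
sqrt(22) ≈ 4.69041576
s/sqrt(n) = 16.1 / 4.69041576 ≈ 3.43253153
t = 82.25 / 3.43253153 ≈ 23.961907

23.9619


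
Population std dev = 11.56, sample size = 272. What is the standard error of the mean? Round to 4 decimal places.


SE = sigma / sqrt(n)
sqrt(272) ≈ 16.492423
SE = 11.56 / 16.492423 ≈ 0.700928

0.7009


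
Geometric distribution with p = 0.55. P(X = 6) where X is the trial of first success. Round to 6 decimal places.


P = (1-p)^(k-1) * p
(1-p)^(k-1) = 0.45^5 ≈ 0.01845281
P = 0.01845281 * 0.55 ≈ 0.01014905

0.010149


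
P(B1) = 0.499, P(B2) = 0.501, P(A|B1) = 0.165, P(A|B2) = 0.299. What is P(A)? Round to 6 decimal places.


P(A) = P(A|B1)*P(B1) + P(A|B2)*P(B2)
P(A|B1)*P(B1) = 0.165 * 0.499 = 0.082335
P(A|B2)*P(B2) = 0.299 * 0.501 = 0.149799
P(A) = 0.082335 + 0.149799 = 0.232134

0.232134


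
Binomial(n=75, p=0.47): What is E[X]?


E[X] = n*p = 75 * 0.47 = 35.25

35.25


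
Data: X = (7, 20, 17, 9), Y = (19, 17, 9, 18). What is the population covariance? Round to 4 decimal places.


Cov = (1/n)*sum((xi-xbar)(yi-ybar))
n = 4, xbar = 53/4 = 13.25, ybar = 63/4 = 15.75
sum((xi-xbar)(yi-ybar)) = -46.75
Cov = -46.75 / 4 = -11.6875

-11.6875


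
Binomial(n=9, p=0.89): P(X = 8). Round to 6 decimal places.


P = C(n,k) * p^k * (1-p)^(n-k)
C(9,8) = 9
p^k = 0.89^8 ≈ 0.3936589
(1-p)^(n-k) = 0.11^1 = 0.11
P = 9 * 0.3936589 * 0.11 ≈ 0.389722

0.389722


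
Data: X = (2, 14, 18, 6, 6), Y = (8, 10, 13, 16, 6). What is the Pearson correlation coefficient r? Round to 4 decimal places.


r = sum((xi-xbar)(yi-ybar)) / sqrt(sum((xi-xbar)^2) * sum((yi-ybar)^2))
n = 5, xbar = 46/5 = 9.2, ybar = 53/5 = 10.6
Sxy = sum((xi-xbar)(yi-ybar)) = 34.4
Sxx = sum((xi-xbar)^2) = 172.8
Syy = sum((yi-ybar)^2) = 63.2
sqrt(Sxx*Syy) ≈ 104.503397
r = Sxy / sqrt(Sxx*Syy) = 34.4 / 104.503397 ≈ 0.329176

0.3292


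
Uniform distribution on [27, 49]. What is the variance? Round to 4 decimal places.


Var = (b-a)^2 / 12
(b-a)^2 = (49 - 27)^2 = 484
Var = 484/12 ≈ 40.333333

40.3333


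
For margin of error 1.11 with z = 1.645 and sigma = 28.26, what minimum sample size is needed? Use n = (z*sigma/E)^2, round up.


z*sigma/E = 1.645 * 28.26 / 1.11 = 154959/3700 ≈ 41.880811
(z*sigma/E)^2 ≈ 1754.002314
round up: n = 1755

1755


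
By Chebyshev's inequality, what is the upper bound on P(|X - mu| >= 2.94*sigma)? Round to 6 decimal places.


P <= 1/k^2
k^2 = 2.94^2 = 8.6436
1/k^2 = 1 / 8.6436 ≈ 0.11569254

0.115693


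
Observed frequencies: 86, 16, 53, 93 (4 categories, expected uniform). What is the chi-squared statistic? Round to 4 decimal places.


chi2 = sum((O-E)^2/E), E = total/4
total = 248, E = 248/4 = 62
(86 - 62)^2 / 62 = 576 / 62 = 288/31 ≈ 9.290323
(16 - 62)^2 / 62 = 2116 / 62 = 1058/31 ≈ 34.129032
(53 - 62)^2 / 62 = 81 / 62 = 81/62 ≈ 1.306452
(93 - 62)^2 / 62 = 961 / 62 = 15.5
chi2 = 1867/31 ≈ 60.225806

60.2258


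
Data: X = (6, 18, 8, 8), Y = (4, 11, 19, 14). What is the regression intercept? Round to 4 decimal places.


a = ybar - b*xbar, where b = sum((xi-xbar)(yi-ybar)) / sum((xi-xbar)^2)
n = 4, xbar = 40/4 = 10, ybar = 48/4 = 12
Sxy = sum((xi-xbar)(yi-ybar)) = 6
Sxx = sum((xi-xbar)^2) = 88
b = Sxy / Sxx = 3/44 ≈ 0.068182
a = 12 - 0.068182 * 10 = 249/22 ≈ 11.318182

11.3182


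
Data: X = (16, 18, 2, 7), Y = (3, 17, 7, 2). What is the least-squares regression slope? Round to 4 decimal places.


b = sum((xi-xbar)(yi-ybar)) / sum((xi-xbar)^2)
n = 4, xbar = 43/4 = 10.75, ybar = 29/4 = 7.25
Sxy = sum((xi-xbar)(yi-ybar)) = 70.25
Sxx = sum((xi-xbar)^2) = 170.75
b = Sxy / Sxx = 281/683 ≈ 0.411420

0.4114


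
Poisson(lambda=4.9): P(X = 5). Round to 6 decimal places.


P = e^(-lam) * lam^k / k!
e^(-4.9) ≈ 0.007446583
lam^k = 4.9^5 = 2824.75249
k! = 5! = 120
P = 0.007446583 * 2824.75249 / 120 ≈ 0.175290

0.175290


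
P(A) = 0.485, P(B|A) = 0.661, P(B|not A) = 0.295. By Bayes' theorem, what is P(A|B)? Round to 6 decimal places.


P(A|B) = P(B|A)*P(A) / P(B), P(B) = P(B|A)*P(A) + P(B|not A)*P(not A)
P(B|A)*P(A) = 0.661 * 0.485 = 0.320585
P(B|not A)*P(not A) = 0.295 * 0.515 = 0.151925
P(B) = 0.320585 + 0.151925 = 0.47251
P(A|B) = 0.320585 / 0.47251 ≈ 0.67847241

0.678472


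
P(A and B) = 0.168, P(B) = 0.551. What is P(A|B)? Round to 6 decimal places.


P(A|B) = P(A and B) / P(B) = 0.168 / 0.551 = 168/551 ≈ 0.30490018

0.304900


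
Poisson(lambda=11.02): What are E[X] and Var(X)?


E[X] = Var(X) = lambda = 11.02

11.02, 11.02


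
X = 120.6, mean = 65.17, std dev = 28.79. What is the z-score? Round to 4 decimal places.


z = (X - mu) / sigma
X - mu = 120.6 - 65.17 = 55.43
z = 55.43 / 28.79 = 5543/2879 ≈ 1.925321

1.9253


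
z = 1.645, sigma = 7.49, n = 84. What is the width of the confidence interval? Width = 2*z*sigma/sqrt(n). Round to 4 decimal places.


width = 2*z*sigma/sqrt(n)
2*z*sigma = 2 * 1.645 * 7.49 = 24.6421
sqrt(84) ≈ 9.165151
width = 24.6421 / 9.165151 ≈ 2.688674

2.6887


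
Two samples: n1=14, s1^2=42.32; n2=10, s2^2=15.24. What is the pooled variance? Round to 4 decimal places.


sp^2 = ((n1-1)*s1^2 + (n2-1)*s2^2)/(n1+n2-2)
(n1-1)*s1^2 = 13 * 42.32 = 550.16
(n2-1)*s2^2 = 9 * 15.24 = 137.16
numerator = 550.16 + 137.16 = 687.32
n1+n2-2 = 22
sp^2 = 687.32 / 22 = 17183/550 ≈ 31.241818

31.2418


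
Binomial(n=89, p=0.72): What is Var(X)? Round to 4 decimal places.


Var = n*p*(1-p) = 89 * 0.72 * 0.28 = 17.9424

17.9424


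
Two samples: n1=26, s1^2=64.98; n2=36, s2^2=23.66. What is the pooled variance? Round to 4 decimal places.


sp^2 = ((n1-1)*s1^2 + (n2-1)*s2^2)/(n1+n2-2)
(n1-1)*s1^2 = 25 * 64.98 = 1624.5
(n2-1)*s2^2 = 35 * 23.66 = 828.1
numerator = 1624.5 + 828.1 = 2452.6
n1+n2-2 = 60
sp^2 = 2452.6 / 60 = 12263/300 ≈ 40.876667

40.8767


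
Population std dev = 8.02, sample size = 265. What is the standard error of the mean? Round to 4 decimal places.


SE = sigma / sqrt(n)
sqrt(265) ≈ 16.278821
SE = 8.02 / 16.278821 ≈ 0.492665

0.4927


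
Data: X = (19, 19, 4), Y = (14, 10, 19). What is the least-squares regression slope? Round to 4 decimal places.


b = sum((xi-xbar)(yi-ybar)) / sum((xi-xbar)^2)
n = 3, xbar = 42/3 = 14, ybar = 43/3 ≈ 14.333333
Sxy = sum((xi-xbar)(yi-ybar)) = -70
Sxx = sum((xi-xbar)^2) = 150
b = Sxy / Sxx = -7/15 ≈ -0.466667

-0.4667


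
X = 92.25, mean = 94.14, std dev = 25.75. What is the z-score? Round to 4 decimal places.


z = (X - mu) / sigma
X - mu = 92.25 - 94.14 = -1.89
z = -1.89 / 25.75 = -189/2575 ≈ -0.073398

-0.0734


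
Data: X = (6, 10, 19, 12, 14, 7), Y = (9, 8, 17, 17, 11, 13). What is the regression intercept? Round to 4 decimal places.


a = ybar - b*xbar, where b = sum((xi-xbar)(yi-ybar)) / sum((xi-xbar)^2)
n = 6, xbar = 68/6 = 34/3 ≈ 11.333333, ybar = 75/6 = 12.5
Sxy = sum((xi-xbar)(yi-ybar)) = 56
Sxx = sum((xi-xbar)^2) = 346/3 ≈ 115.333333
b = Sxy / Sxx = 84/173 ≈ 0.485549
a = 12.5 - 0.485549 * 11.333333 = 2421/346 ≈ 6.997110

6.9971


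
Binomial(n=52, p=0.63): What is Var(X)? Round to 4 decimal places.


Var = n*p*(1-p) = 52 * 0.63 * 0.37 = 12.1212

12.1212


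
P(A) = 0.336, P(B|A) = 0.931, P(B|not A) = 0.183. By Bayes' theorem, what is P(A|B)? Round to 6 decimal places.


P(A|B) = P(B|A)*P(A) / P(B), P(B) = P(B|A)*P(A) + P(B|not A)*P(not A)
P(B|A)*P(A) = 0.931 * 0.336 = 0.312816
P(B|not A)*P(not A) = 0.183 * 0.664 = 0.121512
P(B) = 0.312816 + 0.121512 = 0.434328
P(A|B) = 0.312816 / 0.434328 ≈ 0.72022987

0.720230


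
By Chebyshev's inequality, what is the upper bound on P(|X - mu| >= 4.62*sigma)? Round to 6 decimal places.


P <= 1/k^2
k^2 = 4.62^2 = 21.3444
1/k^2 = 1 / 21.3444 ≈ 0.04685070

0.046851


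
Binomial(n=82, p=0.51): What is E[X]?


E[X] = n*p = 82 * 0.51 = 41.82

41.82


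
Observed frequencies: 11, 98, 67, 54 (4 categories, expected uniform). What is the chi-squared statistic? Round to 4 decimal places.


chi2 = sum((O-E)^2/E), E = total/4
total = 230, E = 230/4 = 57.5
(11 - 57.5)^2 / 57.5 = 2162.25 / 57.5 = 8649/230 ≈ 37.604348
(98 - 57.5)^2 / 57.5 = 1640.25 / 57.5 = 6561/230 ≈ 28.526087
(67 - 57.5)^2 / 57.5 = 90.25 / 57.5 = 361/230 ≈ 1.569565
(54 - 57.5)^2 / 57.5 = 12.25 / 57.5 = 49/230 ≈ 0.213043
chi2 = 1562/23 ≈ 67.913043

67.9130


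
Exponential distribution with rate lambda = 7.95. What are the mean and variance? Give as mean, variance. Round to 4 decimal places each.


mean = 1/lam, var = 1/lam^2
mean = 1 / 7.95 = 20/159 ≈ 0.125786
lam^2 = 7.95^2 = 63.2025
var = 1 / 63.2025 ≈ 0.015822

0.1258, 0.0158


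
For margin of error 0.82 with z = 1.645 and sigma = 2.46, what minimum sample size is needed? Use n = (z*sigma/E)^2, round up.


z*sigma/E = 1.645 * 2.46 / 0.82 = 4.935
(z*sigma/E)^2 = 24.354225
round up: n = 25

25


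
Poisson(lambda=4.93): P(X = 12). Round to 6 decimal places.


P = e^(-lam) * lam^k / k!
e^(-4.93) ≈ 0.007226503
lam^k = 4.93^12 ≈ 206140360.556133
k! = 12! = 479001600
P = 0.007226503 * 206140360.556133 / 479001600 ≈ 0.003110

0.003110


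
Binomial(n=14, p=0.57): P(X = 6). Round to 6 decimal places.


P = C(n,k) * p^k * (1-p)^(n-k)
C(14,6) = 3003
p^k = 0.57^6 ≈ 0.03429645
(1-p)^(n-k) = 0.43^8 ≈ 0.001168820
P = 3003 * 0.03429645 * 0.001168820 ≈ 0.120379

0.120379


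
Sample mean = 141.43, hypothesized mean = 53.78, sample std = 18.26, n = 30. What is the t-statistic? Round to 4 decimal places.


t = (xbar - mu0) / (s/sqrt(n))
xbar - mu0 = 141.43 - 53.78 = 87.65
sqrt(30) ≈ 5.47722558
s/sqrt(n) = 18.26 / 5.47722558 ≈ 3.33380463
t = 87.65 / 3.33380463 ≈ 26.291283

26.2913


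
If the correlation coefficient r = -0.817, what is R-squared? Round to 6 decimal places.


R^2 = r^2 = (-0.817)^2 = 0.667489

0.667489


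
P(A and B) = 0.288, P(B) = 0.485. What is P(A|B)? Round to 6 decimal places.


P(A|B) = P(A and B) / P(B) = 0.288 / 0.485 = 288/485 ≈ 0.59381443

0.593814


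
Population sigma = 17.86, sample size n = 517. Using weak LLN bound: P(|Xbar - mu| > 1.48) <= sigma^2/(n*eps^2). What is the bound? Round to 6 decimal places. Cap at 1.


bound = min(1, sigma^2/(n*eps^2))
sigma^2 = 17.86^2 = 318.9796
n*eps^2 = 517 * 1.48^2 = 517 * 2.1904 = 1132.4368
sigma^2/(n*eps^2) = 318.9796 / 1132.4368 ≈ 0.28167541

0.281675


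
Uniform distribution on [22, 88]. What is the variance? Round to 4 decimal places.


Var = (b-a)^2 / 12
(b-a)^2 = (88 - 22)^2 = 4356
Var = 4356/12 = 363

363.0000


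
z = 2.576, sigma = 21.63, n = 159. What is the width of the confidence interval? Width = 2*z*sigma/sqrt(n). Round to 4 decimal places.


width = 2*z*sigma/sqrt(n)
2*z*sigma = 2 * 2.576 * 21.63 = 111.43776
sqrt(159) ≈ 12.609520
width = 111.43776 / 12.609520 ≈ 8.837589

8.8376


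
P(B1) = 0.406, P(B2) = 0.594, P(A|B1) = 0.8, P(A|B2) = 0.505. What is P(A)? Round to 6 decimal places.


P(A) = P(A|B1)*P(B1) + P(A|B2)*P(B2)
P(A|B1)*P(B1) = 0.8 * 0.406 = 0.3248
P(A|B2)*P(B2) = 0.505 * 0.594 = 0.29997
P(A) = 0.3248 + 0.29997 = 0.62477

0.624770


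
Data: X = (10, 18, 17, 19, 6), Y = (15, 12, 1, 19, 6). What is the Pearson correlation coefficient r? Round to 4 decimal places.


r = sum((xi-xbar)(yi-ybar)) / sqrt(sum((xi-xbar)^2) * sum((yi-ybar)^2))
n = 5, xbar = 70/5 = 14, ybar = 53/5 = 10.6
Sxy = sum((xi-xbar)(yi-ybar)) = 38
Sxx = sum((xi-xbar)^2) = 130
Syy = sum((yi-ybar)^2) = 205.2
sqrt(Sxx*Syy) ≈ 163.327891
r = Sxy / sqrt(Sxx*Syy) = 38 / 163.327891 ≈ 0.232661

0.2327


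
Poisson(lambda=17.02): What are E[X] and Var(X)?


E[X] = Var(X) = lambda = 17.02

17.02, 17.02


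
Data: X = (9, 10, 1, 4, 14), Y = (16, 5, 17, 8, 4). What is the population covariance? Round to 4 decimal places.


Cov = (1/n)*sum((xi-xbar)(yi-ybar))
n = 5, xbar = 38/5 = 7.6, ybar = 50/5 = 10
sum((xi-xbar)(yi-ybar)) = -81
Cov = -81 / 5 = -16.2

-16.2000


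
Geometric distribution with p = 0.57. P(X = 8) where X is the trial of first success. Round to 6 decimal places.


P = (1-p)^(k-1) * p
(1-p)^(k-1) = 0.43^7 ≈ 0.002718186
P = 0.002718186 * 0.57 ≈ 0.001549366

0.001549


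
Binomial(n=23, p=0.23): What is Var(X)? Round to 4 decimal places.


Var = n*p*(1-p) = 23 * 0.23 * 0.77 = 4.0733

4.0733


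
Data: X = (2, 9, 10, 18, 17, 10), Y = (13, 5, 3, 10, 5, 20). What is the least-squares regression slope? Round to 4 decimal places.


b = sum((xi-xbar)(yi-ybar)) / sum((xi-xbar)^2)
n = 6, xbar = 66/6 = 11, ybar = 56/6 = 28/3 ≈ 9.333333
Sxy = sum((xi-xbar)(yi-ybar)) = -50
Sxx = sum((xi-xbar)^2) = 172
b = Sxy / Sxx = -25/86 ≈ -0.290698

-0.2907


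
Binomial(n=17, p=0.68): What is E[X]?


E[X] = n*p = 17 * 0.68 = 11.56

11.56


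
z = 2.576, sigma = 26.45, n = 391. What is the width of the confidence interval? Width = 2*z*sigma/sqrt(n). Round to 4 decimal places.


width = 2*z*sigma/sqrt(n)
2*z*sigma = 2 * 2.576 * 26.45 = 136.2704
sqrt(391) ≈ 19.773720
width = 136.2704 / 19.773720 ≈ 6.891490

6.8915


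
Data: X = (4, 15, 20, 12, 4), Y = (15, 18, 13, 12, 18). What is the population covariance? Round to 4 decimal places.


Cov = (1/n)*sum((xi-xbar)(yi-ybar))
n = 5, xbar = 55/5 = 11, ybar = 76/5 = 15.2
sum((xi-xbar)(yi-ybar)) = -30
Cov = -30 / 5 = -6

-6.0000


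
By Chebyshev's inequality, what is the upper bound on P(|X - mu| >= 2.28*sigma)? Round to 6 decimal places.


P <= 1/k^2
k^2 = 2.28^2 = 5.1984
1/k^2 = 1 / 5.1984 = 625/3249 ≈ 0.19236688

0.192367


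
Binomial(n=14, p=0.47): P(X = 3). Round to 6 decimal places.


P = C(n,k) * p^k * (1-p)^(n-k)
C(14,3) = 364
p^k = 0.47^3 = 0.103823
(1-p)^(n-k) = 0.53^11 ≈ 0.0009269036
P = 364 * 0.103823 * 0.0009269036 ≈ 0.035029

0.035029


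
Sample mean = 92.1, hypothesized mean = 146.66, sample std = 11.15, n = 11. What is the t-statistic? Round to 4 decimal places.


t = (xbar - mu0) / (s/sqrt(n))
xbar - mu0 = 92.1 - 146.66 = -54.56
sqrt(11) ≈ 3.31662479
s/sqrt(n) = 11.15 / 3.31662479 ≈ 3.36185149
t = -54.56 / 3.36185149 ≈ -16.229152

-16.2292


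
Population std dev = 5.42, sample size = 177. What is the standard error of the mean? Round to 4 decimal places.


SE = sigma / sqrt(n)
sqrt(177) ≈ 13.304135
SE = 5.42 / 13.304135 ≈ 0.407392

0.4074


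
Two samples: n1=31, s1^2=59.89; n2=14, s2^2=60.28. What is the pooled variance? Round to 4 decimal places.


sp^2 = ((n1-1)*s1^2 + (n2-1)*s2^2)/(n1+n2-2)
(n1-1)*s1^2 = 30 * 59.89 = 1796.7
(n2-1)*s2^2 = 13 * 60.28 = 783.64
numerator = 1796.7 + 783.64 = 2580.34
n1+n2-2 = 43
sp^2 = 2580.34 / 43 = 129017/2150 ≈ 60.007907

60.0079


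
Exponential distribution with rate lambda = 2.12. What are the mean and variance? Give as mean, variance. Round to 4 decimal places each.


mean = 1/lam, var = 1/lam^2
mean = 1 / 2.12 = 25/53 ≈ 0.471698
lam^2 = 2.12^2 = 4.4944
var = 1 / 4.4944 = 625/2809 ≈ 0.222499

0.4717, 0.2225


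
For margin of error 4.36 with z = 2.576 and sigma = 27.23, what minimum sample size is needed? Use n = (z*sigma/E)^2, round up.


z*sigma/E = 2.576 * 27.23 / 4.36 ≈ 16.088183
(z*sigma/E)^2 ≈ 258.829648
round up: n = 259

259


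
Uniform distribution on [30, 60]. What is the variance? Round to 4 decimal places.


Var = (b-a)^2 / 12
(b-a)^2 = (60 - 30)^2 = 900
Var = 900/12 = 75

75.0000


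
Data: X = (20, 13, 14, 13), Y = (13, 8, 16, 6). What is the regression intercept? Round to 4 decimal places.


a = ybar - b*xbar, where b = sum((xi-xbar)(yi-ybar)) / sum((xi-xbar)^2)
n = 4, xbar = 60/4 = 15, ybar = 43/4 = 10.75
Sxy = sum((xi-xbar)(yi-ybar)) = 21
Sxx = sum((xi-xbar)^2) = 34
b = Sxy / Sxx = 21/34 ≈ 0.617647
a = 10.75 - 0.617647 * 15 = 101/68 ≈ 1.485294

1.4853


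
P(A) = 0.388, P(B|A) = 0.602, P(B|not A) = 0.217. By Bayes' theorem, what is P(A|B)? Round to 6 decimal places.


P(A|B) = P(B|A)*P(A) / P(B), P(B) = P(B|A)*P(A) + P(B|not A)*P(not A)
P(B|A)*P(A) = 0.602 * 0.388 = 0.233576
P(B|not A)*P(not A) = 0.217 * 0.612 = 0.132804
P(B) = 0.233576 + 0.132804 = 0.36638
P(A|B) = 0.233576 / 0.36638 ≈ 0.63752388

0.637524


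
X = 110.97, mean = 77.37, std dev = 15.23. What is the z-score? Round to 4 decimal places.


z = (X - mu) / sigma
X - mu = 110.97 - 77.37 = 33.6
z = 33.6 / 15.23 = 3360/1523 ≈ 2.206172

2.2062


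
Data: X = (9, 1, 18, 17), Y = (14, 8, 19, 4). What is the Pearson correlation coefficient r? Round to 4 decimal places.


r = sum((xi-xbar)(yi-ybar)) / sqrt(sum((xi-xbar)^2) * sum((yi-ybar)^2))
n = 4, xbar = 45/4 = 11.25, ybar = 45/4 = 11.25
Sxy = sum((xi-xbar)(yi-ybar)) = 37.75
Sxx = sum((xi-xbar)^2) = 188.75
Syy = sum((yi-ybar)^2) = 130.75
sqrt(Sxx*Syy) ≈ 157.095711
r = Sxy / sqrt(Sxx*Syy) = 37.75 / 157.095711 ≈ 0.240299

0.2403


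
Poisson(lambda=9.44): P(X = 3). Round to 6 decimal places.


P = e^(-lam) * lam^k / k!
e^(-9.44) ≈ 0.00007948041
lam^k = 9.44^3 = 841.232384
k! = 3! = 6
P = 0.00007948041 * 841.232384 / 6 ≈ 0.011144

0.011144


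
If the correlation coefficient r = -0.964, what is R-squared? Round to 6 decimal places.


R^2 = r^2 = (-0.964)^2 = 0.929296

0.929296


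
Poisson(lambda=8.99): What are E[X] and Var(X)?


E[X] = Var(X) = lambda = 8.99

8.99, 8.99


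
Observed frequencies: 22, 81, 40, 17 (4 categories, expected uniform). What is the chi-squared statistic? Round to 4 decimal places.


chi2 = sum((O-E)^2/E), E = total/4
total = 160, E = 160/4 = 40
(22 - 40)^2 / 40 = 324 / 40 = 8.1
(81 - 40)^2 / 40 = 1681 / 40 = 42.025
(40 - 40)^2 / 40 = 0 / 40 = 0
(17 - 40)^2 / 40 = 529 / 40 = 13.225
chi2 = 63.35

63.3500


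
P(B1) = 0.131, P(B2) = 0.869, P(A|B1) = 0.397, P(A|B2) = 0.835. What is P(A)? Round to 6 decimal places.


P(A) = P(A|B1)*P(B1) + P(A|B2)*P(B2)
P(A|B1)*P(B1) = 0.397 * 0.131 = 0.052007
P(A|B2)*P(B2) = 0.835 * 0.869 = 0.725615
P(A) = 0.052007 + 0.725615 = 0.777622

0.777622


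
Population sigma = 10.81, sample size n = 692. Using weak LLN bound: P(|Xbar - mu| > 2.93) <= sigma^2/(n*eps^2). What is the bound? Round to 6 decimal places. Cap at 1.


bound = min(1, sigma^2/(n*eps^2))
sigma^2 = 10.81^2 = 116.8561
n*eps^2 = 692 * 2.93^2 = 692 * 8.5849 = 5940.7508
sigma^2/(n*eps^2) = 116.8561 / 5940.7508 ≈ 0.01967026

0.019670


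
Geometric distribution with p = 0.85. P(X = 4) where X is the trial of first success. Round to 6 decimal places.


P = (1-p)^(k-1) * p
(1-p)^(k-1) = 0.15^3 = 0.003375
P = 0.003375 * 0.85 = 0.00286875

0.002869


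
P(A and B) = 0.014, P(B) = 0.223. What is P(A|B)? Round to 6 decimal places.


P(A|B) = P(A and B) / P(B) = 0.014 / 0.223 = 14/223 ≈ 0.06278027

0.062780


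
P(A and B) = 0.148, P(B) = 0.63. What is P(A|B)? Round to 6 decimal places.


P(A|B) = P(A and B) / P(B) = 0.148 / 0.63 = 74/315 ≈ 0.23492063

0.234921


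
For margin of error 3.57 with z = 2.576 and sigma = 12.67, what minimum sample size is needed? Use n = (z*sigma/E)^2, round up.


z*sigma/E = 2.576 * 12.67 / 3.57 = 58282/6375 ≈ 9.142275
(z*sigma/E)^2 ≈ 83.581183
round up: n = 84

84


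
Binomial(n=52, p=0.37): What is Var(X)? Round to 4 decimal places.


Var = n*p*(1-p) = 52 * 0.37 * 0.63 = 12.1212

12.1212


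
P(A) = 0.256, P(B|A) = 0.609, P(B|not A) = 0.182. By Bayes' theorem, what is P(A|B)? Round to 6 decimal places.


P(A|B) = P(B|A)*P(A) / P(B), P(B) = P(B|A)*P(A) + P(B|not A)*P(not A)
P(B|A)*P(A) = 0.609 * 0.256 = 0.155904
P(B|not A)*P(not A) = 0.182 * 0.744 = 0.135408
P(B) = 0.155904 + 0.135408 = 0.291312
P(A|B) = 0.155904 / 0.291312 = 464/867 ≈ 0.53517878

0.535179


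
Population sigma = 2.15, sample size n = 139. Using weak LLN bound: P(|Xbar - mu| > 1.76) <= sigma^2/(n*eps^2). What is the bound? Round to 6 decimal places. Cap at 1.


bound = min(1, sigma^2/(n*eps^2))
sigma^2 = 2.15^2 = 4.6225
n*eps^2 = 139 * 1.76^2 = 139 * 3.0976 = 430.5664
sigma^2/(n*eps^2) = 4.6225 / 430.5664 ≈ 0.01073586

0.010736


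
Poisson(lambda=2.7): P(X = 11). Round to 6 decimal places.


P = e^(-lam) * lam^k / k!
e^(-2.7) ≈ 0.06720551
lam^k = 2.7^11 ≈ 55590.605666
k! = 11! = 39916800
P = 0.06720551 * 55590.605666 / 39916800 ≈ 0.000094

0.000094


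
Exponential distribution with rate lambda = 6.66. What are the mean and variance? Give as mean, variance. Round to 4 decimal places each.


mean = 1/lam, var = 1/lam^2
mean = 1 / 6.66 = 50/333 ≈ 0.150150
lam^2 = 6.66^2 = 44.3556
var = 1 / 44.3556 ≈ 0.022545

0.1502, 0.0225


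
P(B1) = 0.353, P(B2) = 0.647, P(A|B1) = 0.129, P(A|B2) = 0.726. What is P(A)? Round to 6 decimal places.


P(A) = P(A|B1)*P(B1) + P(A|B2)*P(B2)
P(A|B1)*P(B1) = 0.129 * 0.353 = 0.045537
P(A|B2)*P(B2) = 0.726 * 0.647 = 0.469722
P(A) = 0.045537 + 0.469722 = 0.515259

0.515259


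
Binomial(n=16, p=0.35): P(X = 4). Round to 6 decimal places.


P = C(n,k) * p^k * (1-p)^(n-k)
C(16,4) = 1820
p^k = 0.35^4 = 0.01500625
(1-p)^(n-k) = 0.65^12 ≈ 0.005688009
P = 1820 * 0.01500625 * 0.005688009 ≈ 0.155347

0.155347


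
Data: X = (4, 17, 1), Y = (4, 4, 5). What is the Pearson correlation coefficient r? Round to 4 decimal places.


r = sum((xi-xbar)(yi-ybar)) / sqrt(sum((xi-xbar)^2) * sum((yi-ybar)^2))
n = 3, xbar = 22/3 ≈ 7.333333, ybar = 13/3 ≈ 4.333333
Sxy = sum((xi-xbar)(yi-ybar)) = -19/3 ≈ -6.333333
Sxx = sum((xi-xbar)^2) = 434/3 ≈ 144.666667
Syy = sum((yi-ybar)^2) = 2/3 ≈ 0.666667
sqrt(Sxx*Syy) ≈ 9.820613
r = Sxy / sqrt(Sxx*Syy) = -6.333333 / 9.820613 ≈ -0.644902

-0.6449


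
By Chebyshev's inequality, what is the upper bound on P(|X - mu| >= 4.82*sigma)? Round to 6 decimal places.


P <= 1/k^2
k^2 = 4.82^2 = 23.2324
1/k^2 = 1 / 23.2324 ≈ 0.04304334

0.043043


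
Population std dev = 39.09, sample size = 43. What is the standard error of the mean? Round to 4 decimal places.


SE = sigma / sqrt(n)
sqrt(43) ≈ 6.557439
SE = 39.09 / 6.557439 ≈ 5.961169

5.9612


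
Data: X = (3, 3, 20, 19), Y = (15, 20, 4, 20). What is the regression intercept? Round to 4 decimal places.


a = ybar - b*xbar, where b = sum((xi-xbar)(yi-ybar)) / sum((xi-xbar)^2)
n = 4, xbar = 45/4 = 11.25, ybar = 59/4 = 14.75
Sxy = sum((xi-xbar)(yi-ybar)) = -98.75
Sxx = sum((xi-xbar)^2) = 272.75
b = Sxy / Sxx = -395/1091 ≈ -0.362053
a = 14.75 - (-0.362053) * 11.25 = 20536/1091 ≈ 18.823098

18.8231


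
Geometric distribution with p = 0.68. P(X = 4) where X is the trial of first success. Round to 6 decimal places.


P = (1-p)^(k-1) * p
(1-p)^(k-1) = 0.32^3 = 0.032768
P = 0.032768 * 0.68 = 0.02228224

0.022282


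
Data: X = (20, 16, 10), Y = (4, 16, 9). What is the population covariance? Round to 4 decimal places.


Cov = (1/n)*sum((xi-xbar)(yi-ybar))
n = 3, xbar = 46/3 ≈ 15.333333, ybar = 29/3 ≈ 9.666667
sum((xi-xbar)(yi-ybar)) = -56/3 ≈ -18.666667
Cov = -18.666667 / 3 = -56/9 ≈ -6.222222

-6.2222


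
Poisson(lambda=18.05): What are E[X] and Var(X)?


E[X] = Var(X) = lambda = 18.05

18.05, 18.05


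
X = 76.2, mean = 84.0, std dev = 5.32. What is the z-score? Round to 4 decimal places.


z = (X - mu) / sigma
X - mu = 76.2 - 84.0 = -7.8
z = -7.8 / 5.32 = -195/133 ≈ -1.466165

-1.4662


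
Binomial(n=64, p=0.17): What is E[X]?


E[X] = n*p = 64 * 0.17 = 10.88

10.88


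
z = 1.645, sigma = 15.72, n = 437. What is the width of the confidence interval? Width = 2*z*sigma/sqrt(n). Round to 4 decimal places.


width = 2*z*sigma/sqrt(n)
2*z*sigma = 2 * 1.645 * 15.72 = 51.7188
sqrt(437) ≈ 20.904545
width = 51.7188 / 20.904545 ≈ 2.474046

2.4740


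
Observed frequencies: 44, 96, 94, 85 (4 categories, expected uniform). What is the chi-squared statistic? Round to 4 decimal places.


chi2 = sum((O-E)^2/E), E = total/4
total = 319, E = 319/4 = 79.75
(44 - 79.75)^2 / 79.75 = 1278.0625 / 79.75 = 1859/116 ≈ 16.025862
(96 - 79.75)^2 / 79.75 = 264.0625 / 79.75 = 4225/1276 ≈ 3.311129
(94 - 79.75)^2 / 79.75 = 203.0625 / 79.75 = 3249/1276 ≈ 2.546238
(85 - 79.75)^2 / 79.75 = 27.5625 / 79.75 = 441/1276 ≈ 0.345611
chi2 = 7091/319 ≈ 22.228840

22.2288


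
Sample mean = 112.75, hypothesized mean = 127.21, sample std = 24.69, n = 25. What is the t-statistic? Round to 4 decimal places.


t = (xbar - mu0) / (s/sqrt(n))
xbar - mu0 = 112.75 - 127.21 = -14.46
sqrt(25) = 5
s/sqrt(n) = 24.69 / 5 = 4.938
t = -14.46 / 4.938 = -2410/823 ≈ -2.928311

-2.9283


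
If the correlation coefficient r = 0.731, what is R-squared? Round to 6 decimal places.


R^2 = r^2 = (0.731)^2 = 0.534361

0.534361


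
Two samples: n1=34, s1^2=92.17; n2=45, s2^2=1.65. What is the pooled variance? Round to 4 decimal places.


sp^2 = ((n1-1)*s1^2 + (n2-1)*s2^2)/(n1+n2-2)
(n1-1)*s1^2 = 33 * 92.17 = 3041.61
(n2-1)*s2^2 = 44 * 1.65 = 72.6
numerator = 3041.61 + 72.6 = 3114.21
n1+n2-2 = 77
sp^2 = 3114.21 / 77 = 28311/700 ≈ 40.444286

40.4443


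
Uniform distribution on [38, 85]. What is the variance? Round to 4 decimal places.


Var = (b-a)^2 / 12
(b-a)^2 = (85 - 38)^2 = 2209
Var = 2209/12 ≈ 184.083333

184.0833


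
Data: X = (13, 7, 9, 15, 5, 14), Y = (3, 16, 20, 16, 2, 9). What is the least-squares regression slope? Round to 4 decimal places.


b = sum((xi-xbar)(yi-ybar)) / sum((xi-xbar)^2)
n = 6, xbar = 63/6 = 10.5, ybar = 66/6 = 11
Sxy = sum((xi-xbar)(yi-ybar)) = 14
Sxx = sum((xi-xbar)^2) = 83.5
b = Sxy / Sxx = 28/167 ≈ 0.167665

0.1677


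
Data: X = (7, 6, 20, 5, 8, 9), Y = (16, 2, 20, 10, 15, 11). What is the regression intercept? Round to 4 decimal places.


a = ybar - b*xbar, where b = sum((xi-xbar)(yi-ybar)) / sum((xi-xbar)^2)
n = 6, xbar = 55/6 ≈ 9.166667, ybar = 74/6 = 37/3 ≈ 12.333333
Sxy = sum((xi-xbar)(yi-ybar)) = 344/3 ≈ 114.666667
Sxx = sum((xi-xbar)^2) = 905/6 ≈ 150.833333
b = Sxy / Sxx = 688/905 ≈ 0.760221
a = 12.333333 - 0.760221 * 9.166667 = 971/181 ≈ 5.364641

5.3646


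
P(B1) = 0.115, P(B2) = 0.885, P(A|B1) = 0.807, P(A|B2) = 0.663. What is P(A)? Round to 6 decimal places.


P(A) = P(A|B1)*P(B1) + P(A|B2)*P(B2)
P(A|B1)*P(B1) = 0.807 * 0.115 = 0.092805
P(A|B2)*P(B2) = 0.663 * 0.885 = 0.586755
P(A) = 0.092805 + 0.586755 = 0.67956

0.679560


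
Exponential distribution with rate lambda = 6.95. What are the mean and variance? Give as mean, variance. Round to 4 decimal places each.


mean = 1/lam, var = 1/lam^2
mean = 1 / 6.95 = 20/139 ≈ 0.143885
lam^2 = 6.95^2 = 48.3025
var = 1 / 48.3025 ≈ 0.020703

0.1439, 0.0207


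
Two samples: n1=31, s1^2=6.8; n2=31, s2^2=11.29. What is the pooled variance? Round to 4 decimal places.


sp^2 = ((n1-1)*s1^2 + (n2-1)*s2^2)/(n1+n2-2)
(n1-1)*s1^2 = 30 * 6.8 = 204
(n2-1)*s2^2 = 30 * 11.29 = 338.7
numerator = 204 + 338.7 = 542.7
n1+n2-2 = 60
sp^2 = 542.7 / 60 = 9.045

9.0450


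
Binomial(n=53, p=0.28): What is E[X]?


E[X] = n*p = 53 * 0.28 = 14.84

14.84


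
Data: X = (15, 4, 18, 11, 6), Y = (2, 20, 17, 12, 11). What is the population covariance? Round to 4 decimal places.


Cov = (1/n)*sum((xi-xbar)(yi-ybar))
n = 5, xbar = 54/5 = 10.8, ybar = 62/5 = 12.4
sum((xi-xbar)(yi-ybar)) = -55.6
Cov = -55.6 / 5 = -11.12

-11.1200


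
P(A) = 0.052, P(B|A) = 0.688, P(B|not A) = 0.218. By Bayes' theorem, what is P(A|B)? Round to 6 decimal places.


P(A|B) = P(B|A)*P(A) / P(B), P(B) = P(B|A)*P(A) + P(B|not A)*P(not A)
P(B|A)*P(A) = 0.688 * 0.052 = 0.035776
P(B|not A)*P(not A) = 0.218 * 0.948 = 0.206664
P(B) = 0.035776 + 0.206664 = 0.24244
P(A|B) = 0.035776 / 0.24244 ≈ 0.14756641

0.147566


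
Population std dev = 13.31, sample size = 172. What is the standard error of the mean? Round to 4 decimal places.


SE = sigma / sqrt(n)
sqrt(172) ≈ 13.114877
SE = 13.31 / 13.114877 ≈ 1.014878

1.0149


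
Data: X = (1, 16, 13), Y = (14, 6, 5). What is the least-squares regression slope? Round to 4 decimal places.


b = sum((xi-xbar)(yi-ybar)) / sum((xi-xbar)^2)
n = 3, xbar = 30/3 = 10, ybar = 25/3 ≈ 8.333333
Sxy = sum((xi-xbar)(yi-ybar)) = -75
Sxx = sum((xi-xbar)^2) = 126
b = Sxy / Sxx = -25/42 ≈ -0.595238

-0.5952


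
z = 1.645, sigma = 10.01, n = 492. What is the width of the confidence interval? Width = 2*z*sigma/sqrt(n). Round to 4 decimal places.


width = 2*z*sigma/sqrt(n)
2*z*sigma = 2 * 1.645 * 10.01 = 32.9329
sqrt(492) ≈ 22.181073
width = 32.9329 / 22.181073 ≈ 1.484730

1.4847


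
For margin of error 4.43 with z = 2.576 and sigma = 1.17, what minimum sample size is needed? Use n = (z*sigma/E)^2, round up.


z*sigma/E = 2.576 * 1.17 / 4.43 ≈ 0.680343
(z*sigma/E)^2 ≈ 0.462867
round up: n = 1

1


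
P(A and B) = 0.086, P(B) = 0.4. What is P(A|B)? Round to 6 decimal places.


P(A|B) = P(A and B) / P(B) = 0.086 / 0.4 = 0.215

0.215000


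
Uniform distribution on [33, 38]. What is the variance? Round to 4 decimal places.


Var = (b-a)^2 / 12
(b-a)^2 = (38 - 33)^2 = 25
Var = 25/12 ≈ 2.083333

2.0833


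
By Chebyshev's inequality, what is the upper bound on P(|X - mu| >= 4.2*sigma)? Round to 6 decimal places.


P <= 1/k^2
k^2 = 4.2^2 = 17.64
1/k^2 = 1 / 17.64 = 25/441 ≈ 0.05668934

0.056689


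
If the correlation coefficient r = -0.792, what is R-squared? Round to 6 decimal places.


R^2 = r^2 = (-0.792)^2 = 0.627264

0.627264


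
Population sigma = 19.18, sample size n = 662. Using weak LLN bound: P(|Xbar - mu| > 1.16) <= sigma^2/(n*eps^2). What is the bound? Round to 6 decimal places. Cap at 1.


bound = min(1, sigma^2/(n*eps^2))
sigma^2 = 19.18^2 = 367.8724
n*eps^2 = 662 * 1.16^2 = 662 * 1.3456 = 890.7872
sigma^2/(n*eps^2) = 367.8724 / 890.7872 ≈ 0.41297450

0.412975


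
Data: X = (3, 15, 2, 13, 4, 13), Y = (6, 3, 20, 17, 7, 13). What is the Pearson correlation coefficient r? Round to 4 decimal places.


r = sum((xi-xbar)(yi-ybar)) / sqrt(sum((xi-xbar)^2) * sum((yi-ybar)^2))
n = 6, xbar = 50/6 = 25/3 ≈ 8.333333, ybar = 66/6 = 11
Sxy = sum((xi-xbar)(yi-ybar)) = -29
Sxx = sum((xi-xbar)^2) = 526/3 ≈ 175.333333
Syy = sum((yi-ybar)^2) = 226
sqrt(Sxx*Syy) ≈ 199.061130
r = Sxy / sqrt(Sxx*Syy) = -29 / 199.061130 ≈ -0.145684

-0.1457


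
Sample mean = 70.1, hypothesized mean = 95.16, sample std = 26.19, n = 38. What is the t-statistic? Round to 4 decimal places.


t = (xbar - mu0) / (s/sqrt(n))
xbar - mu0 = 70.1 - 95.16 = -25.06
sqrt(38) ≈ 6.16441400
s/sqrt(n) = 26.19 / 6.16441400 ≈ 4.24857902
t = -25.06 / 4.24857902 ≈ -5.898443

-5.8984
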